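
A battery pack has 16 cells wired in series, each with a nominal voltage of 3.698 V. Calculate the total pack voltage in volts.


V_pack = n * V_cell = 16 * 3.698 = 59.168 V

59.168 V


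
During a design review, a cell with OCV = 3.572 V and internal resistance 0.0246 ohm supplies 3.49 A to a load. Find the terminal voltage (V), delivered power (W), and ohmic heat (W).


Step 1: V_terminal = OCV - I*R = 3.572 - 3.49 * 0.0246 = 3.4861 V
Step 2: P_out = V_terminal * I = 3.4861 * 3.49 = 12.17 W
Step 3: Q = I^2 * R = 3.49^2 * 0.0246 = 0.2996 W

V=3.4861 V, P=12.17 W, Q=0.2996 W


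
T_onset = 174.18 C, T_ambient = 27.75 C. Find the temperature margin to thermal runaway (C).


Safety margin = 174.18 C - 27.75 C = 146.43 C

146.43 C


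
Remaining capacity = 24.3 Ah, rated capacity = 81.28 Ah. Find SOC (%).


SOC = (remaining / total) * 100 = (24.3 / 81.28) * 100 = 29.90%

29.90%


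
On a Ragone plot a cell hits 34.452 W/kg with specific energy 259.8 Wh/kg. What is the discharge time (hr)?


t = E / P = 259.8 / 34.452 = 7.541 hr

7.541 hr


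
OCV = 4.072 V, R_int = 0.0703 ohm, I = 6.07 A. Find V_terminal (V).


IR drop = 6.07 * 0.0703 = 0.42672 V
V = 4.072 - 0.42672 = 3.645 V

3.645 V


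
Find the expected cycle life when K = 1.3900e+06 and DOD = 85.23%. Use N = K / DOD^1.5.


Step 1: DOD^1.5 = 85.23^1.5 = 786.84
Step 2: N = 1.3900e+06 / 786.84 = 1767 cycles

1767 cycles


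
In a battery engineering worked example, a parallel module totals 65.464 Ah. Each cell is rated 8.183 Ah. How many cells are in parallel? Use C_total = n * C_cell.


n = C_total / C_cell = 65.464 / 8.183 = 8

8


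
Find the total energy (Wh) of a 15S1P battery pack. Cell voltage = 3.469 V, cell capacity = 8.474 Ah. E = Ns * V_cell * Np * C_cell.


E = Ns * Vcell * Np * Ccell = 15 * 3.469 * 1 * 8.474 = 440.9 Wh

440.9 Wh


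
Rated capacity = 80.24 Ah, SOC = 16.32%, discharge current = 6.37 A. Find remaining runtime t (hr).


Step 1: remaining = SOC/100 * C_total = 16.32/100 * 80.24 = 13.095 Ah
Step 2: t = remaining / I = 13.095 / 6.37 = 2.056 hr

2.056 hr


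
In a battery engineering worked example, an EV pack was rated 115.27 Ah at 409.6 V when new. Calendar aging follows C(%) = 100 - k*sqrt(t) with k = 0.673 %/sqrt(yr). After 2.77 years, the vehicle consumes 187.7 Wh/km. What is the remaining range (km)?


Step 1: capacity retention = 100 - 0.673 * sqrt(2.77) = 100 - 0.673 * 1.6643 = 98.88%
Step 2: C_now = 115.27 * 98.88/100 = 113.98 Ah
Step 3: E_pack = V * C_now = 409.6 * 113.98 = 46686 Wh
Step 4: range = E_pack / consumption = 46686 / 187.7 = 248.7 km

248.7 km


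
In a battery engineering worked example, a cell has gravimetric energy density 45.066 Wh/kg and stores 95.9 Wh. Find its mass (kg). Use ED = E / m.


m = E / ED = 95.9 / 45.066 = 2.128 kg

2.128 kg


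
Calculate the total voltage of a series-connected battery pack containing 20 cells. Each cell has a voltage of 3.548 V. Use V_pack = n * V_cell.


Series voltages add: 20 * 3.548 V = 70.96 V

70.96 V


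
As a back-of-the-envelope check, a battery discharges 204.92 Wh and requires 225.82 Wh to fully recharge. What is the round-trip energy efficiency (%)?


Round-trip efficiency = 204.92/225.82 * 100% = 90.74%

90.74%


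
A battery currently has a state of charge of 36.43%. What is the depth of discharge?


DOD = 100 - SOC = 100 - 36.43 = 63.57%

63.57%


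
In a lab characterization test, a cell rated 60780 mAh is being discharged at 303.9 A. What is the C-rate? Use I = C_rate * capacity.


Convert: capacity = 60780 mAh = 60.78 Ah
C_rate = I / capacity = 303.9 / 60.78 = 5C

5C


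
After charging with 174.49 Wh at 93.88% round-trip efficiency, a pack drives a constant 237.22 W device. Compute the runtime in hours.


Step 1: E_discharge = eta/100 * E_charge = 93.88/100 * 174.49 = 163.81 Wh
Step 2: t = E_discharge / P = 163.81 / 237.22 = 0.6905 hr

0.6905 hr


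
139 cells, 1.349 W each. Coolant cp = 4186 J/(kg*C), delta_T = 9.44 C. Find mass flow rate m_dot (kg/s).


Q_total = 139 * 1.349 = 187.51 W
m_dot = Q_total / (cp * dT) = 187.51 / (4186 * 9.44) = 0.004745 kg/s

0.004745 kg/s


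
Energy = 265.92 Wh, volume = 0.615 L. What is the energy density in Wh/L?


ED = E / V = 265.92 / 0.615 = 432.4 Wh/L

432.4 Wh/L


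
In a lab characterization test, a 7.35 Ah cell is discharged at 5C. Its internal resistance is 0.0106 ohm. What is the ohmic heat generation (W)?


Step 1: I = C_rate * capacity = 5 * 7.35 = 36.75 A
Step 2: Q = I^2 * R = 36.75^2 * 0.0106 = 1350.6 * 0.0106 = 14.32 W

14.32 W


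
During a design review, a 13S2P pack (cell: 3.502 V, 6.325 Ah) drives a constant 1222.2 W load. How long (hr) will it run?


Step 1: E_pack = Ns * V_cell * Np * C_cell = 13 * 3.502 * 2 * 6.325 = 575.9 Wh
Step 2: t = E_pack / P = 575.9 / 1222.2 = 0.4712 hr

0.4712 hr


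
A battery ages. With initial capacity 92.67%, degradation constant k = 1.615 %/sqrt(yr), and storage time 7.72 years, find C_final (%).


sqrt(t) = sqrt(7.72) = 2.7785
C_final = 92.67 - 1.615 * 2.7785 = 88.18%

88.18%


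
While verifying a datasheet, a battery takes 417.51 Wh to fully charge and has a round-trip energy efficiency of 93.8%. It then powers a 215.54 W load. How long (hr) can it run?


Step 1: E_discharge = eta/100 * E_charge = 93.8/100 * 417.51 = 391.62 Wh
Step 2: t = E_discharge / P = 391.62 / 215.54 = 1.817 hr

1.817 hr


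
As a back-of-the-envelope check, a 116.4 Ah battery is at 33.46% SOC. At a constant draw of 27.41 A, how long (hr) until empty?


Step 1: remaining = SOC/100 * C_total = 33.46/100 * 116.4 = 38.947 Ah
Step 2: t = remaining / I = 38.947 / 27.41 = 1.421 hr

1.421 hr


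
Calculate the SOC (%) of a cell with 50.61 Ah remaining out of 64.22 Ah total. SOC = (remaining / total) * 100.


SOC = (remaining / total) * 100 = (50.61 / 64.22) * 100 = 78.81%

78.81%


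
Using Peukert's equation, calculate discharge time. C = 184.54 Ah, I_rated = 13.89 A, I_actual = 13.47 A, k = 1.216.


Step 1: t_rated = C / I_rated = 184.54 / 13.89 = 13.286 hr
Step 2: ratio = 13.89 / 13.47 = 1.0312
Step 3: ratio^k = 1.0312^1.216 = 1.0381
Step 4: t = t_rated * ratio^k = 13.286 * 1.0381 = 13.79 hr

13.79 hr


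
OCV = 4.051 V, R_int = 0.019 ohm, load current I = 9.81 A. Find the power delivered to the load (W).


Step 1: V_terminal = OCV - I*R = 4.051 - 9.81 * 0.019 = 3.8646 V
Step 2: P_out = V_terminal * I = 3.8646 * 9.81 = 37.91 W

37.91 W


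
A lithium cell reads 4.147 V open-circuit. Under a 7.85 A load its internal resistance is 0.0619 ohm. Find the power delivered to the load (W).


Step 1: V_terminal = OCV - I*R = 4.147 - 7.85 * 0.0619 = 3.6611 V
Step 2: P_out = V_terminal * I = 3.6611 * 7.85 = 28.74 W

28.74 W


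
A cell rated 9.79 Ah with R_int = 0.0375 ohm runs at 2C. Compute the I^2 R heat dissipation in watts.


Step 1: I = C_rate * capacity = 2 * 9.79 = 19.58 A
Step 2: Q = I^2 * R = 19.58^2 * 0.0375 = 383.38 * 0.0375 = 14.38 W

14.38 W


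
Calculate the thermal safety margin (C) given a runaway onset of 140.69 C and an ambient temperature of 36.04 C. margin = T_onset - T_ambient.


Safety margin = 140.69 C - 36.04 C = 104.65 C

104.65 C


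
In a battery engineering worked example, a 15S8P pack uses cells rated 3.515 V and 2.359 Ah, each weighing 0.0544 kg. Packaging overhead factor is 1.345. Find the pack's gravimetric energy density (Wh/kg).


Step 1: V_pack = 15 * 3.515 = 52.725 V
Step 2: C_pack = 8 * 2.359 = 18.872 Ah
Step 3: E_pack = V_pack * C_pack = 52.725 * 18.872 = 995.03 Wh
Step 4: m_pack = 15 * 8 * 0.0544 * 1.345 = 8.7802 kg
Step 5: ED = E_pack / m_pack = 995.03 / 8.7802 = 113.3 Wh/kg

113.3 Wh/kg


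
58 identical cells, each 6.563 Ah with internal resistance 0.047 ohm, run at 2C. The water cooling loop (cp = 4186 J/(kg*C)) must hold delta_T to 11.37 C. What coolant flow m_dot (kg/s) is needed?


Step 1: I = 2 * 6.563 = 13.126 A
Step 2: Q_cell = I^2 * R = 13.126^2 * 0.047 = 8.0977 W
Step 3: Q_total = 58 * 8.0977 = 469.67 W
Step 4: m_dot = Q_total / (cp * dT) = 469.67 / (4186 * 11.37) = 0.009868 kg/s

0.009868 kg/s


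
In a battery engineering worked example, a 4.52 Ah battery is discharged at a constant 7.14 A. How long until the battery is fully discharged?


Runtime = 4.52 Ah / 7.14 A = 0.6331 hr

0.6331 hr


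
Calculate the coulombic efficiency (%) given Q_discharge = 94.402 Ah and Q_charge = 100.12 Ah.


eta_c = Q_dis / Q_chg * 100 = 94.402 / 100.12 * 100 = 94.29%

94.29%


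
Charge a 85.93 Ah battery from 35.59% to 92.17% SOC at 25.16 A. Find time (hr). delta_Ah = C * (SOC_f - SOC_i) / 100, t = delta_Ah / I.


Step 1: dSOC = 92.17% - 35.59% = 56.58%
Step 2: delta_Ah = 85.93 * 56.58 / 100 = 48.619 Ah
Step 3: t = 48.619 / 25.16 = 1.932 hr

1.932 hr


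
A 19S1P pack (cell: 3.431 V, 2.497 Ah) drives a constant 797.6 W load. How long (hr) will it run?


Step 1: E_pack = Ns * V_cell * Np * C_cell = 19 * 3.431 * 1 * 2.497 = 162.78 Wh
Step 2: t = E_pack / P = 162.78 / 797.6 = 0.2041 hr

0.2041 hr


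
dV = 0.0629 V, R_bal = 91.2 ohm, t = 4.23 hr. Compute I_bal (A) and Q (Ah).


I_bal = dV / R = 0.0629 / 91.2 = 6.8969e-04 A
Q = I_bal * t = 6.8969e-04 * 4.23 = 0.002917 Ah

I=6.8969e-04 A, Q=0.002917 Ah


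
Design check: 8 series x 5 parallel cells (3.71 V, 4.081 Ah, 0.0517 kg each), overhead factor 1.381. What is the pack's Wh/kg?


Step 1: V_pack = 8 * 3.71 = 29.68 V
Step 2: C_pack = 5 * 4.081 = 20.405 Ah
Step 3: E_pack = V_pack * C_pack = 29.68 * 20.405 = 605.62 Wh
Step 4: m_pack = 8 * 5 * 0.0517 * 1.381 = 2.8559 kg
Step 5: ED = E_pack / m_pack = 605.62 / 2.8559 = 212.1 Wh/kg

212.1 Wh/kg


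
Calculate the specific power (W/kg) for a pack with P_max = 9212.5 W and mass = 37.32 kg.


SP = P / m = 9212.5 / 37.32 = 246.9 W/kg

246.9 W/kg


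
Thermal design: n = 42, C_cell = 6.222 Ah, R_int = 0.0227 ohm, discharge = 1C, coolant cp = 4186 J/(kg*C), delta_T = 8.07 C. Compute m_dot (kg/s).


Step 1: I = 1 * 6.222 = 6.222 A
Step 2: Q_cell = I^2 * R = 6.222^2 * 0.0227 = 0.87879 W
Step 3: Q_total = 42 * 0.87879 = 36.909 W
Step 4: m_dot = Q_total / (cp * dT) = 36.909 / (4186 * 8.07) = 0.001093 kg/s

0.001093 kg/s


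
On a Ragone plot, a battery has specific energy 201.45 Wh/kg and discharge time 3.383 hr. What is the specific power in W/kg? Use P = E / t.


Specific power = 201.45 Wh/kg / 3.383 hr = 59.55 W/kg

59.55 W/kg


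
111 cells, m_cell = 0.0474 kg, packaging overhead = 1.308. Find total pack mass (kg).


m_pack = n * m_cell * overhead = 111 * 0.0474 * 1.308 = 6.882 kg

6.882 kg


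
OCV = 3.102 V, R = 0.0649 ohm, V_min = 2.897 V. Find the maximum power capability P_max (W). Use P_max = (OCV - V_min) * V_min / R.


dV = OCV - V_min = 0.205 V (so I_max = dV / R)
P_max = dV * V_min / R = 0.205 * 2.897 / 0.0649 = 9.151 W

9.151 W


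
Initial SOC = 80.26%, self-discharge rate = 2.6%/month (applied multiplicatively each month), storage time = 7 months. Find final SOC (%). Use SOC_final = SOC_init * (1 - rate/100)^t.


decay = (1 - 2.6/100)^7 = 0.8316
SOC_final = 80.26 * 0.8316 = 66.74%

66.74%


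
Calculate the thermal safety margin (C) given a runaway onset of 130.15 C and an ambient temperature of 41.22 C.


margin = T_onset - T_ambient = 130.15 - 41.22 = 88.93 C

88.93 C


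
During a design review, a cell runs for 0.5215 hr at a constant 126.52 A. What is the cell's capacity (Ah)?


C = I * t = 126.52 * 0.5215 = 65.98 Ah

65.98 Ah


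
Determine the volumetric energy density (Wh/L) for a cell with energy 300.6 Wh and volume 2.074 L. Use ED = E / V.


ED = E / V = 300.6 / 2.074 = 144.9 Wh/L

144.9 Wh/L


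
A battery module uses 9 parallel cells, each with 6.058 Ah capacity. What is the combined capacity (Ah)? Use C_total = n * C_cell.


C_total = 9 * 6.058 = 54.522 Ah

54.522 Ah


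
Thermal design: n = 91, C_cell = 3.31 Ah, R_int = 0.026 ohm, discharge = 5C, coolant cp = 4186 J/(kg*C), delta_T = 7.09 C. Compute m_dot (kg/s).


Step 1: I = 5 * 3.31 = 16.55 A
Step 2: Q_cell = I^2 * R = 16.55^2 * 0.026 = 7.1215 W
Step 3: Q_total = 91 * 7.1215 = 648.06 W
Step 4: m_dot = Q_total / (cp * dT) = 648.06 / (4186 * 7.09) = 0.02184 kg/s

0.02184 kg/s


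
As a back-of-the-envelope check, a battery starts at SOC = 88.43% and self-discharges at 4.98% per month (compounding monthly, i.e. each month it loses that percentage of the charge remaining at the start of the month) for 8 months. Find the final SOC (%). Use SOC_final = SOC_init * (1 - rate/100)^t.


Monthly retention factor = 1 - 4.98/100 = 0.9502
Over 8 months: factor^8 = 0.66454
SOC_final = 88.43 * 0.66454 = 58.77%

58.77%


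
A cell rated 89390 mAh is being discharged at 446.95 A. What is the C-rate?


Convert: capacity = 89390 mAh = 89.39 Ah
C_rate = I / capacity = 446.95 / 89.39 = 5C

5C


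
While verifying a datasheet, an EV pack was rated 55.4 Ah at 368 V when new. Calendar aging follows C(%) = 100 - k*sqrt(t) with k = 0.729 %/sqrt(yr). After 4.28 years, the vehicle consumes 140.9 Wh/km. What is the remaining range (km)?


Step 1: capacity retention = 100 - 0.729 * sqrt(4.28) = 100 - 0.729 * 2.0688 = 98.492%
Step 2: C_now = 55.4 * 98.492/100 = 54.565 Ah
Step 3: E_pack = V * C_now = 368 * 54.565 = 20080 Wh
Step 4: range = E_pack / consumption = 20080 / 140.9 = 142.5 km

142.5 km


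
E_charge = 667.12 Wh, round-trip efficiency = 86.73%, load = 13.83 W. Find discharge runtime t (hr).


Step 1: E_discharge = eta/100 * E_charge = 86.73/100 * 667.12 = 578.59 Wh
Step 2: t = E_discharge / P = 578.59 / 13.83 = 41.84 hr

41.84 hr


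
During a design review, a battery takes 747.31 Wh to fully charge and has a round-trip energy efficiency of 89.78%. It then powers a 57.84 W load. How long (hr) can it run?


Step 1: E_discharge = eta/100 * E_charge = 89.78/100 * 747.31 = 670.93 Wh
Step 2: t = E_discharge / P = 670.93 / 57.84 = 11.60 hr

11.60 hr


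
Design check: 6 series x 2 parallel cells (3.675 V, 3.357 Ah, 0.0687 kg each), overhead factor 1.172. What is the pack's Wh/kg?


Step 1: V_pack = 6 * 3.675 = 22.05 V
Step 2: C_pack = 2 * 3.357 = 6.714 Ah
Step 3: E_pack = V_pack * C_pack = 22.05 * 6.714 = 148.04 Wh
Step 4: m_pack = 6 * 2 * 0.0687 * 1.172 = 0.9662 kg
Step 5: ED = E_pack / m_pack = 148.04 / 0.9662 = 153.2 Wh/kg

153.2 Wh/kg


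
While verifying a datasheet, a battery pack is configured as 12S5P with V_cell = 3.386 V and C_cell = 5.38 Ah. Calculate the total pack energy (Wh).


E = Ns * Vcell * Np * Ccell = 12 * 3.386 * 5 * 5.38 = 1093 Wh

1093 Wh


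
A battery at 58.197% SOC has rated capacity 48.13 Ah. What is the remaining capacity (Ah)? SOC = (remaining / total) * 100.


remaining = SOC / 100 * total = 58.197 / 100 * 48.13 = 28.01 Ah

28.01 Ah


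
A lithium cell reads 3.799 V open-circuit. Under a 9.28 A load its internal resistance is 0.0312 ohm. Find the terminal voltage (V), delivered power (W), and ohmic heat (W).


Step 1: V_terminal = OCV - I*R = 3.799 - 9.28 * 0.0312 = 3.5095 V
Step 2: P_out = V_terminal * I = 3.5095 * 9.28 = 32.57 W
Step 3: Q = I^2 * R = 9.28^2 * 0.0312 = 2.687 W

V=3.5095 V, P=32.57 W, Q=2.687 W


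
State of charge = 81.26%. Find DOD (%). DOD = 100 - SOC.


DOD = 100 - SOC = 100 - 81.26 = 18.74%

18.74%


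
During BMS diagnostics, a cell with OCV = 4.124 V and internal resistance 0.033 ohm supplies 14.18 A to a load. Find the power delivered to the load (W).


Step 1: V_terminal = OCV - I*R = 4.124 - 14.18 * 0.033 = 3.6561 V
Step 2: P_out = V_terminal * I = 3.6561 * 14.18 = 51.84 W

51.84 W


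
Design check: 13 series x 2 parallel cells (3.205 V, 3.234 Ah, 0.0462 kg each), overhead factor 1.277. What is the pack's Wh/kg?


Step 1: V_pack = 13 * 3.205 = 41.665 V
Step 2: C_pack = 2 * 3.234 = 6.468 Ah
Step 3: E_pack = V_pack * C_pack = 41.665 * 6.468 = 269.49 Wh
Step 4: m_pack = 13 * 2 * 0.0462 * 1.277 = 1.5339 kg
Step 5: ED = E_pack / m_pack = 269.49 / 1.5339 = 175.7 Wh/kg

175.7 Wh/kg


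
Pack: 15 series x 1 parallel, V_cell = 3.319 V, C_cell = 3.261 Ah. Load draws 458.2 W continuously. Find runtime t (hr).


Step 1: E_pack = Ns * V_cell * Np * C_cell = 15 * 3.319 * 1 * 3.261 = 162.35 Wh
Step 2: t = E_pack / P = 162.35 / 458.2 = 0.3543 hr

0.3543 hr


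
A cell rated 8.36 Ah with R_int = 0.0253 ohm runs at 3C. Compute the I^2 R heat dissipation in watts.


Step 1: I = C_rate * capacity = 3 * 8.36 = 25.08 A
Step 2: Q = I^2 * R = 25.08^2 * 0.0253 = 629.01 * 0.0253 = 15.91 W

15.91 W


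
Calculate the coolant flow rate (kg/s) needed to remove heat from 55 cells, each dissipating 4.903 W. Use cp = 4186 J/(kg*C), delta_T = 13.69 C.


Step 1: Total heat Q = 55 * 4.903 W = 269.67 W
Step 2: denom = cp * dT = 4186 * 13.69 = 57306
Step 3: m_dot = 269.67 / 57306 = 0.004706 kg/s

0.004706 kg/s


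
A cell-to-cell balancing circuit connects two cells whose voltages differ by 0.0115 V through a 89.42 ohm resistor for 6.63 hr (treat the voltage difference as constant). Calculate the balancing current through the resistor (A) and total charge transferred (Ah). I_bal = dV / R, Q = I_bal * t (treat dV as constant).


I_bal = dV / R = 0.0115 / 89.42 = 1.2861e-04 A
Q = I_bal * t = 1.2861e-04 * 6.63 = 8.527e-04 Ah

I=1.2861e-04 A, Q=8.527e-04 Ah


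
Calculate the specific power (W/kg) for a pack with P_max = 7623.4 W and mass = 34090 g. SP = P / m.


Convert: m = 34090 g = 34.09 kg
Specific power = 7623.4 W / 34.09 kg = 223.6 W/kg

223.6 W/kg


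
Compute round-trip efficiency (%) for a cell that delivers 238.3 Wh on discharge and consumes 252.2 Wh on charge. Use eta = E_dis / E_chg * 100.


eta_e = E_dis / E_chg * 100 = 238.3 / 252.2 * 100 = 94.49%

94.49%


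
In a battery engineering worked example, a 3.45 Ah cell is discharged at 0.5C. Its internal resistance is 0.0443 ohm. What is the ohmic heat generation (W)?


Step 1: I = C_rate * capacity = 0.5 * 3.45 = 1.725 A
Step 2: Q = I^2 * R = 1.725^2 * 0.0443 = 2.9756 * 0.0443 = 0.1318 W

0.1318 W


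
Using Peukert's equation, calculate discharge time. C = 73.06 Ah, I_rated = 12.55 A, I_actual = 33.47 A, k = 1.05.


Step 1: t_rated = C / I_rated = 73.06 / 12.55 = 5.8215 hr
Step 2: ratio = 12.55 / 33.47 = 0.37496
Step 3: ratio^k = 0.37496^1.05 = 0.35701
Step 4: t = t_rated * ratio^k = 5.8215 * 0.35701 = 2.078 hr

2.078 hr


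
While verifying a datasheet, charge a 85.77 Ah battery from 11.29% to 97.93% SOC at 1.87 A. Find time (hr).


Step 1: dSOC = 97.93% - 11.29% = 86.64%
Step 2: delta_Ah = 85.77 * 86.64 / 100 = 74.311 Ah
Step 3: t = 74.311 / 1.87 = 39.74 hr

39.74 hr


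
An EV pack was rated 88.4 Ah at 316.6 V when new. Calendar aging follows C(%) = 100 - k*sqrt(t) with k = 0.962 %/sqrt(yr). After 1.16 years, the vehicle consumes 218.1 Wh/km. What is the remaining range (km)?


Step 1: capacity retention = 100 - 0.962 * sqrt(1.16) = 100 - 0.962 * 1.077 = 98.964%
Step 2: C_now = 88.4 * 98.964/100 = 87.484 Ah
Step 3: E_pack = V * C_now = 316.6 * 87.484 = 27697 Wh
Step 4: range = E_pack / consumption = 27697 / 218.1 = 127.0 km

127.0 km


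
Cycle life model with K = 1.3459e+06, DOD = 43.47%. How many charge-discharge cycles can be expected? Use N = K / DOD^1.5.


DOD^1.5 = 286.61
N = K / DOD^1.5 = 1.3459e+06 / 286.61 = 4696

4696 cycles


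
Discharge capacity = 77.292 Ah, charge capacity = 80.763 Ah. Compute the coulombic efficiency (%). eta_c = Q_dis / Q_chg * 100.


eta_c = Q_dis / Q_chg * 100 = 77.292 / 80.763 * 100 = 95.70%

95.70%


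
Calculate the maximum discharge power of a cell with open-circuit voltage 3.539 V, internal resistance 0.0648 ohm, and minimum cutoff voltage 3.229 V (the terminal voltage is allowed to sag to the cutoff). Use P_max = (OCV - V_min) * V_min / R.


P_max = (OCV - V_min) * V_min / R = (3.539 - 3.229) * 3.229 / 0.0648 = 0.31 * 3.229 / 0.0648 = 15.45 W

15.45 W


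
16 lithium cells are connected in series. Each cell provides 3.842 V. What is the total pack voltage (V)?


With 16 cells in series at 3.842 V each, V_pack = 61.472 V

61.472 V


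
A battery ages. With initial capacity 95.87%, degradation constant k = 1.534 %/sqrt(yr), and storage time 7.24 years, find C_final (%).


sqrt(t) = sqrt(7.24) = 2.6907
C_final = 95.87 - 1.534 * 2.6907 = 91.74%

91.74%


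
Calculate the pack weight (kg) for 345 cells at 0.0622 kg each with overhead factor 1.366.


m_pack = n * m_cell * overhead = 345 * 0.0622 * 1.366 = 29.31 kg

29.31 kg


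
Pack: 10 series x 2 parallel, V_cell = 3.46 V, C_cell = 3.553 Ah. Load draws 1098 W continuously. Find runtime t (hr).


Step 1: E_pack = Ns * V_cell * Np * C_cell = 10 * 3.46 * 2 * 3.553 = 245.87 Wh
Step 2: t = E_pack / P = 245.87 / 1098 = 0.2239 hr

0.2239 hr


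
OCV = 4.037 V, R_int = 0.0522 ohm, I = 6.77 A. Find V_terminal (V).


IR drop = 6.77 * 0.0522 = 0.35339 V
V = 4.037 - 0.35339 = 3.684 V

3.684 V


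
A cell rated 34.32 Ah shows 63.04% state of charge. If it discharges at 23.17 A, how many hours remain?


Step 1: remaining = SOC/100 * C_total = 63.04/100 * 34.32 = 21.635 Ah
Step 2: t = remaining / I = 21.635 / 23.17 = 0.9338 hr

0.9338 hr


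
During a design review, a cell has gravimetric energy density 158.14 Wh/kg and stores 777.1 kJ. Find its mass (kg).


Convert: E = 777.1 kJ = 215.86 Wh
m = E / ED = 215.86 / 158.14 = 1.365 kg

1.365 kg


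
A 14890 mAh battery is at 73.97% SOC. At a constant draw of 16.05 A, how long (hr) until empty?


Convert: C_total = 14890 mAh = 14.89 Ah
Step 1: remaining = SOC/100 * C_total = 73.97/100 * 14.89 = 11.014 Ah
Step 2: t = remaining / I = 11.014 / 16.05 = 0.6862 hr

0.6862 hr


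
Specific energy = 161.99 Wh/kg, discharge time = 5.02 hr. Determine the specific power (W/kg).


P_specific = E / t = 161.99 / 5.02 = 32.27 W/kg

32.27 W/kg


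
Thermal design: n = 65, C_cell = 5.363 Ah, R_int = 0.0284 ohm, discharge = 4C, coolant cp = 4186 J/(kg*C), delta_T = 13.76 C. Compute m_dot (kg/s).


Step 1: I = 4 * 5.363 = 21.452 A
Step 2: Q_cell = I^2 * R = 21.452^2 * 0.0284 = 13.069 W
Step 3: Q_total = 65 * 13.069 = 849.49 W
Step 4: m_dot = Q_total / (cp * dT) = 849.49 / (4186 * 13.76) = 0.01475 kg/s

0.01475 kg/s


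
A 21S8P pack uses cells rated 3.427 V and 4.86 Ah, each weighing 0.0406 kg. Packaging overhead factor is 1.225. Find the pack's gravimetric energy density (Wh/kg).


Step 1: V_pack = 21 * 3.427 = 71.967 V
Step 2: C_pack = 8 * 4.86 = 38.88 Ah
Step 3: E_pack = V_pack * C_pack = 71.967 * 38.88 = 2798.1 Wh
Step 4: m_pack = 21 * 8 * 0.0406 * 1.225 = 8.3555 kg
Step 5: ED = E_pack / m_pack = 2798.1 / 8.3555 = 334.9 Wh/kg

334.9 Wh/kg


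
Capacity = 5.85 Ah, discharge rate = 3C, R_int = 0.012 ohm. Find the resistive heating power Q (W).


Step 1: I = C_rate * capacity = 3 * 5.85 = 17.55 A
Step 2: Q = I^2 * R = 17.55^2 * 0.012 = 308 * 0.012 = 3.696 W

3.696 W


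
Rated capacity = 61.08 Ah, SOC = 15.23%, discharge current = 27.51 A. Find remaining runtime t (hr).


Step 1: remaining = SOC/100 * C_total = 15.23/100 * 61.08 = 9.3025 Ah
Step 2: t = remaining / I = 9.3025 / 27.51 = 0.3381 hr

0.3381 hr


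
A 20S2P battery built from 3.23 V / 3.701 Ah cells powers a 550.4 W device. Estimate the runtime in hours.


Step 1: E_pack = Ns * V_cell * Np * C_cell = 20 * 3.23 * 2 * 3.701 = 478.17 Wh
Step 2: t = E_pack / P = 478.17 / 550.4 = 0.8688 hr

0.8688 hr


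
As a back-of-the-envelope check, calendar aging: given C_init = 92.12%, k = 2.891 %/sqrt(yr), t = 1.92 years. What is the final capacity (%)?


sqrt(t) = sqrt(1.92) = 1.3856
C_final = 92.12 - 2.891 * 1.3856 = 88.11%

88.11%


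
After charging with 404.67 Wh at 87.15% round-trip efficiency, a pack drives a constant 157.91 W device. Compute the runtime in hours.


Step 1: E_discharge = eta/100 * E_charge = 87.15/100 * 404.67 = 352.67 Wh
Step 2: t = E_discharge / P = 352.67 / 157.91 = 2.233 hr

2.233 hr


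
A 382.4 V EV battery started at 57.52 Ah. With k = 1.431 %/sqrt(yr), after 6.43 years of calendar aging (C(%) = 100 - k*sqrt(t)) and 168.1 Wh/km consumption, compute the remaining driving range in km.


Step 1: capacity retention = 100 - 1.431 * sqrt(6.43) = 100 - 1.431 * 2.5357 = 96.371%
Step 2: C_now = 57.52 * 96.371/100 = 55.433 Ah
Step 3: E_pack = V * C_now = 382.4 * 55.433 = 21198 Wh
Step 4: range = E_pack / consumption = 21198 / 168.1 = 126.1 km

126.1 km


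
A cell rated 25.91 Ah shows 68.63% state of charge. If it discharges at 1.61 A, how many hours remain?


Step 1: remaining = SOC/100 * C_total = 68.63/100 * 25.91 = 17.782 Ah
Step 2: t = remaining / I = 17.782 / 1.61 = 11.04 hr

11.04 hr


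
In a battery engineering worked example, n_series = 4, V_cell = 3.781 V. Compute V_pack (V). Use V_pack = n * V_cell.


V_pack = n * V_cell = 4 * 3.781 = 15.124 V

15.124 V


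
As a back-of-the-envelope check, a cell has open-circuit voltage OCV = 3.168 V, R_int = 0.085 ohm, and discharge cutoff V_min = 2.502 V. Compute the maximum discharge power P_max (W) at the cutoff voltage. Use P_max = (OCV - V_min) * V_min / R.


dV = OCV - V_min = 0.666 V (so I_max = dV / R)
P_max = dV * V_min / R = 0.666 * 2.502 / 0.085 = 19.60 W

19.60 W


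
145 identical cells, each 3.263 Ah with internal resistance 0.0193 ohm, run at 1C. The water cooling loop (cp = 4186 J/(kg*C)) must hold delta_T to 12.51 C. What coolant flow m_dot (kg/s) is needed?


Step 1: I = 1 * 3.263 = 3.263 A
Step 2: Q_cell = I^2 * R = 3.263^2 * 0.0193 = 0.20549 W
Step 3: Q_total = 145 * 0.20549 = 29.796 W
Step 4: m_dot = Q_total / (cp * dT) = 29.796 / (4186 * 12.51) = 5.690e-04 kg/s

5.690e-04 kg/s


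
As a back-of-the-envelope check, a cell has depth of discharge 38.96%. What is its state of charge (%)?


SOC = 100 - DOD = 100 - 38.96 = 61.04%

61.04%


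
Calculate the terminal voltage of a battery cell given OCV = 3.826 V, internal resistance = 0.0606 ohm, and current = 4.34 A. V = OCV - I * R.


V = OCV - I*R = 3.826 - 4.34 * 0.0606 = 3.563 V

3.563 V


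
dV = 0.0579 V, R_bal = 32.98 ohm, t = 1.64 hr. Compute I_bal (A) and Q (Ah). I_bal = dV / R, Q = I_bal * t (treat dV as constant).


I_bal = dV / R = 0.0579 / 32.98 = 0.0017556 A
Q = I_bal * t = 0.0017556 * 1.64 = 0.002879 Ah

I=0.0017556 A, Q=0.002879 Ah


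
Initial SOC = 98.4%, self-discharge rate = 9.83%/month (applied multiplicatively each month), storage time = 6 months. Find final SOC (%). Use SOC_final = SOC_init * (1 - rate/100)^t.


Monthly retention factor = 1 - 9.83/100 = 0.9017
Over 6 months: factor^6 = 0.53749
SOC_final = 98.4 * 0.53749 = 52.89%

52.89%


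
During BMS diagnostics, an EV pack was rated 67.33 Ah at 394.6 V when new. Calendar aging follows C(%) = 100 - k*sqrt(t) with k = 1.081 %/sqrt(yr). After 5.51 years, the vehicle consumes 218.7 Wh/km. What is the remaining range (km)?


Step 1: capacity retention = 100 - 1.081 * sqrt(5.51) = 100 - 1.081 * 2.3473 = 97.463%
Step 2: C_now = 67.33 * 97.463/100 = 65.622 Ah
Step 3: E_pack = V * C_now = 394.6 * 65.622 = 25894 Wh
Step 4: range = E_pack / consumption = 25894 / 218.7 = 118.4 km

118.4 km


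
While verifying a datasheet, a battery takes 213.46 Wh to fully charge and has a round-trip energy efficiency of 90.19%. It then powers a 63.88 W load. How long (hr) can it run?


Step 1: E_discharge = eta/100 * E_charge = 90.19/100 * 213.46 = 192.52 Wh
Step 2: t = E_discharge / P = 192.52 / 63.88 = 3.014 hr

3.014 hr


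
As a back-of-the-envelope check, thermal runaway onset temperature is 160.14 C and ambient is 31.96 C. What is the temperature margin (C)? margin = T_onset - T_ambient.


Safety margin = 160.14 C - 31.96 C = 128.18 C

128.18 C


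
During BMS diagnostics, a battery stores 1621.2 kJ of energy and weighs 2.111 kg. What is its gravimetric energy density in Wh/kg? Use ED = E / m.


Convert: E = 1621.2 kJ = 450.33 Wh
ED = E / m = 450.33 / 2.111 = 213.3 Wh/kg

213.3 Wh/kg


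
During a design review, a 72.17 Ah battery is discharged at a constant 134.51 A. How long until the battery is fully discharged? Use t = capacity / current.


Runtime = 72.17 Ah / 134.51 A = 0.5365 hr

0.5365 hr


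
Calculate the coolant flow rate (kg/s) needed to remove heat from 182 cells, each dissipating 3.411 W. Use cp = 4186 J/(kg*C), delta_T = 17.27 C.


Step 1: Total heat Q = 182 * 3.411 W = 620.8 W
Step 2: denom = cp * dT = 4186 * 17.27 = 72292
Step 3: m_dot = 620.8 / 72292 = 0.008587 kg/s

0.008587 kg/s


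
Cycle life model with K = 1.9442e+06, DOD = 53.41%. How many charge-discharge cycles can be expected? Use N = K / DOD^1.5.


DOD^1.5 = 390.33
N = K / DOD^1.5 = 1.9442e+06 / 390.33 = 4981

4981 cycles


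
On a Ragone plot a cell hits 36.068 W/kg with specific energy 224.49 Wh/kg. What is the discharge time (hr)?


t = E / P = 224.49 / 36.068 = 6.224 hr

6.224 hr


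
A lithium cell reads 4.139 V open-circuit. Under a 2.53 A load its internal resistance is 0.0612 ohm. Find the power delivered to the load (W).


Step 1: V_terminal = OCV - I*R = 4.139 - 2.53 * 0.0612 = 3.9842 V
Step 2: P_out = V_terminal * I = 3.9842 * 2.53 = 10.08 W

10.08 W


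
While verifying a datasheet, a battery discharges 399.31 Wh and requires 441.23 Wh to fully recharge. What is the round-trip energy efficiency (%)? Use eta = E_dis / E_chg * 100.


Round-trip efficiency = 399.31/441.23 * 100% = 90.50%

90.50%


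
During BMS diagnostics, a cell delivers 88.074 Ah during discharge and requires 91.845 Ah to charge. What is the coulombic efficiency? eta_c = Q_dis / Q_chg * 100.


eta_c = Q_dis / Q_chg * 100 = 88.074 / 91.845 * 100 = 95.89%

95.89%


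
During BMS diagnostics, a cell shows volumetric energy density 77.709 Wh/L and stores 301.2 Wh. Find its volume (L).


V = E / ED = 301.2 / 77.709 = 3.876 L

3.876 L


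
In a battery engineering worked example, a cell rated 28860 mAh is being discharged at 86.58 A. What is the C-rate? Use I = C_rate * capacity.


Convert: capacity = 28860 mAh = 28.86 Ah
Rearranging: C_rate = 86.58 / 28.86 = 3C

3C


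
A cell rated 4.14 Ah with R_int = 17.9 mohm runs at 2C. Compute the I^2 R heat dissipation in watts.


Convert: R = 17.9 mohm = 0.0179 ohm
Step 1: I = C_rate * capacity = 2 * 4.14 = 8.28 A
Step 2: Q = I^2 * R = 8.28^2 * 0.0179 = 68.558 * 0.0179 = 1.227 W

1.227 W


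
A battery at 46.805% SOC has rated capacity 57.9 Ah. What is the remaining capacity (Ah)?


remaining = SOC / 100 * total = 46.805 / 100 * 57.9 = 27.10 Ah

27.10 Ah


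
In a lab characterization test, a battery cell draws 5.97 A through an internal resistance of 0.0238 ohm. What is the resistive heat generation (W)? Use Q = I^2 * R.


Q = I^2 * R = 5.97^2 * 0.0238 = 0.8483 W

0.8483 W


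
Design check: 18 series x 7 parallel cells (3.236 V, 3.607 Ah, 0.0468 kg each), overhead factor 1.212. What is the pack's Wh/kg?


Step 1: V_pack = 18 * 3.236 = 58.248 V
Step 2: C_pack = 7 * 3.607 = 25.249 Ah
Step 3: E_pack = V_pack * C_pack = 58.248 * 25.249 = 1470.7 Wh
Step 4: m_pack = 18 * 7 * 0.0468 * 1.212 = 7.1469 kg
Step 5: ED = E_pack / m_pack = 1470.7 / 7.1469 = 205.8 Wh/kg

205.8 Wh/kg


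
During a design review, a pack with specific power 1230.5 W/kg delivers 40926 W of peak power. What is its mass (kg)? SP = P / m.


m = P / SP = 40926 / 1230.5 = 33.26 kg

33.26 kg


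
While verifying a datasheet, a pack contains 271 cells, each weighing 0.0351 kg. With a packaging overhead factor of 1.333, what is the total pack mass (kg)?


m_pack = n * m_cell * overhead = 271 * 0.0351 * 1.333 = 12.68 kg

12.68 kg


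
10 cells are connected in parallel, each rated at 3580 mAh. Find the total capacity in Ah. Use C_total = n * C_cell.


Convert: C_cell = 3580 mAh = 3.58 Ah
C_total = 10 * 3.58 = 35.8 Ah

35.8 Ah


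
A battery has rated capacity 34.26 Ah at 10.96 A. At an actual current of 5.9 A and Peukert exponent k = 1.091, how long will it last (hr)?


t_rated = C / I_rated = 34.26 / 10.96 = 3.1259 hr
(I_rated/I)^k = (1.8576)^1.091 = 1.9653
t = t_rated * (I_rated/I)^k = 3.1259 * 1.9653 = 6.143 hr

6.143 hr


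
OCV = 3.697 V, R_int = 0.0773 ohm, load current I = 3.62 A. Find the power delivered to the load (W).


Step 1: V_terminal = OCV - I*R = 3.697 - 3.62 * 0.0773 = 3.4172 V
Step 2: P_out = V_terminal * I = 3.4172 * 3.62 = 12.37 W

12.37 W


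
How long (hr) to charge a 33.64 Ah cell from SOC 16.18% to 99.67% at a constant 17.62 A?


delta_Ah = 33.64 * (99.67 - 16.18) / 100 = 28.086 Ah
t = delta_Ah / I = 28.086 / 17.62 = 1.594 hr

1.594 hr


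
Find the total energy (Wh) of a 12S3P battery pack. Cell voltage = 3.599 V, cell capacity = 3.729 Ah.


V_pack = 12 * 3.599 = 43.188 V
C_pack = 3 * 3.729 = 11.187 Ah
E = V_pack * C_pack = 43.188 * 11.187 = 483.1 Wh

483.1 Wh


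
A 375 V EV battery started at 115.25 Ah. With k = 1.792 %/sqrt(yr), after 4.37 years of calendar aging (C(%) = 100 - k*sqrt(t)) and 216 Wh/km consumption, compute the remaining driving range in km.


Step 1: capacity retention = 100 - 1.792 * sqrt(4.37) = 100 - 1.792 * 2.0905 = 96.254%
Step 2: C_now = 115.25 * 96.254/100 = 110.93 Ah
Step 3: E_pack = V * C_now = 375 * 110.93 = 41599 Wh
Step 4: range = E_pack / consumption = 41599 / 216 = 192.6 km

192.6 km


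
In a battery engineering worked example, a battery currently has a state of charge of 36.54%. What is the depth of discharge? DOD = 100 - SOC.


Complement of SOC: DOD = 100% - 36.54% = 63.46%

63.46%


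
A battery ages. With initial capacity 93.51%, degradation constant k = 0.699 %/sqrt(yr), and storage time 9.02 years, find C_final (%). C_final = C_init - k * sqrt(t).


Step 1: sqrt(9.02 yr) = 3.0033
Step 2: drop = 0.699 * 3.0033 = 2.0993
Step 3: C_final = 93.51 - 2.0993 = 91.41%

91.41%


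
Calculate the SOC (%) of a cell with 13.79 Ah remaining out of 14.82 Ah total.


SOC = (remaining / total) * 100 = (13.79 / 14.82) * 100 = 93.05%

93.05%


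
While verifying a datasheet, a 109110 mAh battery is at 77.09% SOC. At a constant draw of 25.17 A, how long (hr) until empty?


Convert: C_total = 109110 mAh = 109.11 Ah
Step 1: remaining = SOC/100 * C_total = 77.09/100 * 109.11 = 84.113 Ah
Step 2: t = remaining / I = 84.113 / 25.17 = 3.342 hr

3.342 hr


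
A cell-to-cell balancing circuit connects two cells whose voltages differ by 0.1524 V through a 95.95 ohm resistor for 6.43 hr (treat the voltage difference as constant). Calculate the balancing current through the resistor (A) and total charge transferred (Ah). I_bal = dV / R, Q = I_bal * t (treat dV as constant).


First, Ohm's law: I_bal = 0.1524 V / 95.95 ohm = 0.0015883 A
Then Q = I * t = 0.0015883 A * 6.43 hr = 0.01021 Ah

I=0.0015883 A, Q=0.01021 Ah


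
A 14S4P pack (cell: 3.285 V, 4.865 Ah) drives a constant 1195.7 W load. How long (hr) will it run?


Step 1: E_pack = Ns * V_cell * Np * C_cell = 14 * 3.285 * 4 * 4.865 = 894.97 Wh
Step 2: t = E_pack / P = 894.97 / 1195.7 = 0.7485 hr

0.7485 hr


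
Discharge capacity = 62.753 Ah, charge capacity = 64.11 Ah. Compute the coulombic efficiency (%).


eta_c = Q_dis / Q_chg * 100 = 62.753 / 64.11 * 100 = 97.88%

97.88%


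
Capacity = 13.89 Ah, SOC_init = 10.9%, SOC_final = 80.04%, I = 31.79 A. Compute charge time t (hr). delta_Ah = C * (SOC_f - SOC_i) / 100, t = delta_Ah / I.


delta_Ah = 13.89 * (80.04 - 10.9) / 100 = 9.6035 Ah
t = delta_Ah / I = 9.6035 / 31.79 = 0.3021 hr

0.3021 hr


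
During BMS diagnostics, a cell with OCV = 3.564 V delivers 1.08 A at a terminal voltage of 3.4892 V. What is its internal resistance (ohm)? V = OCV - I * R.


R = (OCV - V) / I = (3.564 - 3.4892) / 1.08 = 0.06926 ohm

0.06926 ohm


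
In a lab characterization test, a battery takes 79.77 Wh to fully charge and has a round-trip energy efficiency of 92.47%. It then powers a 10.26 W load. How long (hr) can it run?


Step 1: E_discharge = eta/100 * E_charge = 92.47/100 * 79.77 = 73.763 Wh
Step 2: t = E_discharge / P = 73.763 / 10.26 = 7.189 hr

7.189 hr


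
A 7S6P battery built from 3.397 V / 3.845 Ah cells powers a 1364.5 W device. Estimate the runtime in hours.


Step 1: E_pack = Ns * V_cell * Np * C_cell = 7 * 3.397 * 6 * 3.845 = 548.58 Wh
Step 2: t = E_pack / P = 548.58 / 1364.5 = 0.4020 hr

0.4020 hr


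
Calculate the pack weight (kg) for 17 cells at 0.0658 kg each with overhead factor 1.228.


m_pack = n * m_cell * overhead = 17 * 0.0658 * 1.228 = 1.374 kg

1.374 kg


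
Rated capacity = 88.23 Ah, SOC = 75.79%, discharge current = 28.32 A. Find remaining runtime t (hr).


Step 1: remaining = SOC/100 * C_total = 75.79/100 * 88.23 = 66.87 Ah
Step 2: t = remaining / I = 66.87 / 28.32 = 2.361 hr

2.361 hr


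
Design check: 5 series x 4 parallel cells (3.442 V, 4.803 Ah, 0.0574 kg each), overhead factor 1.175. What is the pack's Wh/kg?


Step 1: V_pack = 5 * 3.442 = 17.21 V
Step 2: C_pack = 4 * 4.803 = 19.212 Ah
Step 3: E_pack = V_pack * C_pack = 17.21 * 19.212 = 330.64 Wh
Step 4: m_pack = 5 * 4 * 0.0574 * 1.175 = 1.3489 kg
Step 5: ED = E_pack / m_pack = 330.64 / 1.3489 = 245.1 Wh/kg

245.1 Wh/kg


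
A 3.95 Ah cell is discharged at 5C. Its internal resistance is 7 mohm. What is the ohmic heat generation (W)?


Convert: R = 7 mohm = 0.007 ohm
Step 1: I = C_rate * capacity = 5 * 3.95 = 19.75 A
Step 2: Q = I^2 * R = 19.75^2 * 0.007 = 390.06 * 0.007 = 2.730 W

2.730 W


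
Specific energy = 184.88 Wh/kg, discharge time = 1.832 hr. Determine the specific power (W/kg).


P_specific = E / t = 184.88 / 1.832 = 100.9 W/kg

100.9 W/kg


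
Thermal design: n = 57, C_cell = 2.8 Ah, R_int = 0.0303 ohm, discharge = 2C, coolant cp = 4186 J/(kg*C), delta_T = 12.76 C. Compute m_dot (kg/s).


Step 1: I = 2 * 2.8 = 5.6 A
Step 2: Q_cell = I^2 * R = 5.6^2 * 0.0303 = 0.95021 W
Step 3: Q_total = 57 * 0.95021 = 54.162 W
Step 4: m_dot = Q_total / (cp * dT) = 54.162 / (4186 * 12.76) = 0.001014 kg/s

0.001014 kg/s


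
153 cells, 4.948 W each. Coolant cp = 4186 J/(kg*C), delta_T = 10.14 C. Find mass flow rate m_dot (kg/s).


Q_total = 153 * 4.948 = 757.04 W
m_dot = Q_total / (cp * dT) = 757.04 / (4186 * 10.14) = 0.01784 kg/s

0.01784 kg/s


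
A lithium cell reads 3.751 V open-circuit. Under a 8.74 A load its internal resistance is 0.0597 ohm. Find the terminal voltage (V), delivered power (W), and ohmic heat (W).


Step 1: V_terminal = OCV - I*R = 3.751 - 8.74 * 0.0597 = 3.2292 V
Step 2: P_out = V_terminal * I = 3.2292 * 8.74 = 28.22 W
Step 3: Q = I^2 * R = 8.74^2 * 0.0597 = 4.560 W

V=3.2292 V, P=28.22 W, Q=4.560 W


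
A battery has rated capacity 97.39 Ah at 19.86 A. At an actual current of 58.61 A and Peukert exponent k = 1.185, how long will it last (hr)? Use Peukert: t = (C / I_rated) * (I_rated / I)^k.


t_rated = C / I_rated = 97.39 / 19.86 = 4.9038 hr
(I_rated/I)^k = (0.33885)^1.185 = 0.27737
t = t_rated * (I_rated/I)^k = 4.9038 * 0.27737 = 1.360 hr

1.360 hr


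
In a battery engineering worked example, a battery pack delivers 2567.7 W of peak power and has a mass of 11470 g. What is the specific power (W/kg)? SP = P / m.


Convert: m = 11470 g = 11.47 kg
SP = P / m = 2567.7 / 11.47 = 223.9 W/kg

223.9 W/kg


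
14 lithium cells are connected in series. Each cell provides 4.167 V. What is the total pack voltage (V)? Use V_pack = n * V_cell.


Series voltages add: 14 * 4.167 V = 58.338 V

58.338 V


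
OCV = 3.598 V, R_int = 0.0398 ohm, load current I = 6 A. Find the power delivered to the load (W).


Step 1: V_terminal = OCV - I*R = 3.598 - 6 * 0.0398 = 3.3592 V
Step 2: P_out = V_terminal * I = 3.3592 * 6 = 20.16 W

20.16 W


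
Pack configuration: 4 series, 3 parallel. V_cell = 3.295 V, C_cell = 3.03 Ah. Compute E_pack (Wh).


V_pack = 4 * 3.295 = 13.18 V
C_pack = 3 * 3.03 = 9.09 Ah
E = V_pack * C_pack = 13.18 * 9.09 = 119.8 Wh

119.8 Wh
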